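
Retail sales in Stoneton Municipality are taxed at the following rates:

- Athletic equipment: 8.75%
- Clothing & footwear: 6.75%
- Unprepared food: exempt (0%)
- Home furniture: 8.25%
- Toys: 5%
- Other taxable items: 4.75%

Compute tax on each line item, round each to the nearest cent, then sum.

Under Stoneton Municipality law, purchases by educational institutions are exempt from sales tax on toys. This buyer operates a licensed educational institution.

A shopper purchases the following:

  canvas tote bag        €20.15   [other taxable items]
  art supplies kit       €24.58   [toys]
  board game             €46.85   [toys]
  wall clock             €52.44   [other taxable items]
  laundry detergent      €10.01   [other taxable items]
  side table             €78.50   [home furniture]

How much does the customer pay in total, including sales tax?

Canvas tote bag €20.15: other taxable items → 4.75% → €0.96
Art supplies kit €24.58: toys, buyer-exempt → 0% → €0.00
Board game €46.85: toys, buyer-exempt → 0% → €0.00
Wall clock €52.44: other taxable items → 4.75% → €2.49
Laundry detergent €10.01: other taxable items → 4.75% → €0.48
Side table €78.50: home furniture → 8.25% → €6.48
Subtotal = €232.53; tax = €10.41; total due = €242.94

€242.94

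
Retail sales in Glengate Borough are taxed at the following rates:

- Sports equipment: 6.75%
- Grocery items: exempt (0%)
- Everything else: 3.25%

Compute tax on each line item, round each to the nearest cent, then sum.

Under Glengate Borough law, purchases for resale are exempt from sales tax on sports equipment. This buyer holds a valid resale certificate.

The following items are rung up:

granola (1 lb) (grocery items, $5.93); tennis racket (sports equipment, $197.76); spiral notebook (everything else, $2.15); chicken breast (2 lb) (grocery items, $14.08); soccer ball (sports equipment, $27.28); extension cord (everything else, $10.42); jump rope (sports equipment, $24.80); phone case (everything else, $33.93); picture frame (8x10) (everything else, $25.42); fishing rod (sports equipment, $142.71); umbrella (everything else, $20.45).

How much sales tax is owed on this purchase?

$3.00

Granola (1 lb) $5.93: grocery items → 0% → $0.00
Tennis racket $197.76: sports equipment, buyer-exempt → 0% → $0.00
Spiral notebook $2.15: everything else → 3.25% → $0.07
Chicken breast (2 lb) $14.08: grocery items → 0% → $0.00
Soccer ball $27.28: sports equipment, buyer-exempt → 0% → $0.00
Extension cord $10.42: everything else → 3.25% → $0.34
Jump rope $24.80: sports equipment, buyer-exempt → 0% → $0.00
Phone case $33.93: everything else → 3.25% → $1.10
Picture frame (8x10) $25.42: everything else → 3.25% → $0.83
Fishing rod $142.71: sports equipment, buyer-exempt → 0% → $0.00
Umbrella $20.45: everything else → 3.25% → $0.66
Total tax = $0.07 + $0.34 + $1.10 + $0.83 + $0.66 = $3.00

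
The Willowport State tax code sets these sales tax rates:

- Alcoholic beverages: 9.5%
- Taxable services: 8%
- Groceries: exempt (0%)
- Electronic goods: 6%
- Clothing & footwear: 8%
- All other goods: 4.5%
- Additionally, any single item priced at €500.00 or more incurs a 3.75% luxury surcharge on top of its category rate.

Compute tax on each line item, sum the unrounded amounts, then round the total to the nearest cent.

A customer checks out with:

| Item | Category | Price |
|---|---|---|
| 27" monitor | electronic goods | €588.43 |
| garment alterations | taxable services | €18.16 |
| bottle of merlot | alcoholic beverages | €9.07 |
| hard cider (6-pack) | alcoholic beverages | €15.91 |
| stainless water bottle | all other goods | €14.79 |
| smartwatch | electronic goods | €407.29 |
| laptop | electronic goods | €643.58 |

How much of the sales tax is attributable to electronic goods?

27" monitor €588.43: electronic goods → 6% + 3.75% surcharge = 9.75% → €57.371925
Smartwatch €407.29: electronic goods → 6% → €24.4374
Laptop €643.58: electronic goods → 6% + 3.75% surcharge = 9.75% → €62.74905
Tax on electronic goods: unrounded sum = €144.558375 → €144.56

€144.56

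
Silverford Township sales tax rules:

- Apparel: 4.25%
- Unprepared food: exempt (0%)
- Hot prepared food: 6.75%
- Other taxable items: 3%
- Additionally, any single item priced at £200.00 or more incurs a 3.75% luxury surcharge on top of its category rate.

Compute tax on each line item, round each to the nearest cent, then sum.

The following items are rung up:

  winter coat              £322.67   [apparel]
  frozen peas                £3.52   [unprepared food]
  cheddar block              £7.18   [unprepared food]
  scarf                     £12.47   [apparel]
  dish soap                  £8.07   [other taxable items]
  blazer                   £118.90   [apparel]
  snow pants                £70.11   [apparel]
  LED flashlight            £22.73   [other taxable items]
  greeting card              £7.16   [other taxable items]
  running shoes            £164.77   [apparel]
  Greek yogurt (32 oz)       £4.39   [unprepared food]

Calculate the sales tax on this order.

Winter coat £322.67: apparel → 4.25% + 3.75% surcharge = 8% → £25.81
Frozen peas £3.52: unprepared food → 0% → £0.00
Cheddar block £7.18: unprepared food → 0% → £0.00
Scarf £12.47: apparel → 4.25% → £0.53
Dish soap £8.07: other taxable items → 3% → £0.24
Blazer £118.90: apparel → 4.25% → £5.05
Snow pants £70.11: apparel → 4.25% → £2.98
LED flashlight £22.73: other taxable items → 3% → £0.68
Greeting card £7.16: other taxable items → 3% → £0.21
Running shoes £164.77: apparel → 4.25% → £7.00
Greek yogurt (32 oz) £4.39: unprepared food → 0% → £0.00
Total tax = £25.81 + £0.53 + £0.24 + £5.05 + £2.98 + £0.68 + £0.21 + £7.00 = £42.50

£42.50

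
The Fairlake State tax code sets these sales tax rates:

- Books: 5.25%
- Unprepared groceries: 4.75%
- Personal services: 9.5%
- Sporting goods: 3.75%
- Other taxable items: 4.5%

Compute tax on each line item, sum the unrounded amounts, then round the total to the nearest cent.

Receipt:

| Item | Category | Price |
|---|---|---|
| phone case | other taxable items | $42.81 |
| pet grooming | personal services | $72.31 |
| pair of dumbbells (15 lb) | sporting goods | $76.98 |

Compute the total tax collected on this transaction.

Phone case $42.81: other taxable items → 4.5% → $1.92645
Pet grooming $72.31: personal services → 9.5% → $6.86945
Pair of dumbbells (15 lb) $76.98: sporting goods → 3.75% → $2.88675
Unrounded tax sum = $11.68265 → $11.68

$11.68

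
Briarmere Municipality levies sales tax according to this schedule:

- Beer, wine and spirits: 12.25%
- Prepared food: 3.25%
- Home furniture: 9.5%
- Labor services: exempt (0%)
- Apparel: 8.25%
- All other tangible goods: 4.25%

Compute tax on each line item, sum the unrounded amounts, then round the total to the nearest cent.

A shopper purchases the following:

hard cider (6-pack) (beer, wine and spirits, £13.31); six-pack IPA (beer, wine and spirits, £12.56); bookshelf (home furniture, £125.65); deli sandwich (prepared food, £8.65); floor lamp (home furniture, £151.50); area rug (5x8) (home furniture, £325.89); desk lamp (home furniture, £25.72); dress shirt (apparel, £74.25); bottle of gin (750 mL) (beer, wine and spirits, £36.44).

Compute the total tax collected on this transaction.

£73.77

Hard cider (6-pack) £13.31: beer, wine and spirits → 12.25% → £1.630475
Six-pack IPA £12.56: beer, wine and spirits → 12.25% → £1.5386
Bookshelf £125.65: home furniture → 9.5% → £11.93675
Deli sandwich £8.65: prepared food → 3.25% → £0.281125
Floor lamp £151.50: home furniture → 9.5% → £14.3925
Area rug (5x8) £325.89: home furniture → 9.5% → £30.95955
Desk lamp £25.72: home furniture → 9.5% → £2.4434
Dress shirt £74.25: apparel → 8.25% → £6.125625
Bottle of gin (750 mL) £36.44: beer, wine and spirits → 12.25% → £4.4639
Unrounded tax sum = £73.771925 → £73.77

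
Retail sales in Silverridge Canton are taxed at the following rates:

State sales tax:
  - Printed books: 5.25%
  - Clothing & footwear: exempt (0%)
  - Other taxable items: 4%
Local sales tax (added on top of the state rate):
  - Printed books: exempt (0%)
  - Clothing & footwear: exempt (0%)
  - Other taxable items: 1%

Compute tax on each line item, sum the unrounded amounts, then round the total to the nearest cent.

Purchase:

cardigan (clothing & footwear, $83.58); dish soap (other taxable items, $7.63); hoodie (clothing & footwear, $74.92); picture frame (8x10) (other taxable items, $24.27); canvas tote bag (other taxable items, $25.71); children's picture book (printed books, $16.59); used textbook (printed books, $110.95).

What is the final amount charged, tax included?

$353.23

Cardigan $83.58: clothing & footwear → 0% + 0% local = 0% → $0.00
Dish soap $7.63: other taxable items → 4% + 1% local = 5% → $0.3815
Hoodie $74.92: clothing & footwear → 0% + 0% local = 0% → $0.00
Picture frame (8x10) $24.27: other taxable items → 4% + 1% local = 5% → $1.2135
Canvas tote bag $25.71: other taxable items → 4% + 1% local = 5% → $1.2855
Children's picture book $16.59: printed books → 5.25% + 0% local = 5.25% → $0.870975
Used textbook $110.95: printed books → 5.25% + 0% local = 5.25% → $5.824875
Subtotal = $343.65; unrounded tax = $9.57635 → $9.58; total due = $353.23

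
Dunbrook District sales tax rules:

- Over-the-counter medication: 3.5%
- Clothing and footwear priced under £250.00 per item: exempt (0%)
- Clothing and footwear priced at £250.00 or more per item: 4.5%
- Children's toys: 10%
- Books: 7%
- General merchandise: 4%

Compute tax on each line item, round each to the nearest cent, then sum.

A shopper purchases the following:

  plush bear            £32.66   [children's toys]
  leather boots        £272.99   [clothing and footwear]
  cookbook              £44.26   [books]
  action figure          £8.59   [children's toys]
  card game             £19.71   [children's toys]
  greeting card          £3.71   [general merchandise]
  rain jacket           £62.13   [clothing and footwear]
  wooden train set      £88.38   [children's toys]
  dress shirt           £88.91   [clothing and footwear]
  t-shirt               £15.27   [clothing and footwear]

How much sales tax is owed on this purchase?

£30.47

Plush bear £32.66: children's toys → 10% → £3.27
Leather boots £272.99: clothing and footwear, £250.00 or more → 4.5% → £12.28
Cookbook £44.26: books → 7% → £3.10
Action figure £8.59: children's toys → 10% → £0.86
Card game £19.71: children's toys → 10% → £1.97
Greeting card £3.71: general merchandise → 4% → £0.15
Rain jacket £62.13: clothing and footwear, under £250.00 → 0% → £0.00
Wooden train set £88.38: children's toys → 10% → £8.84
Dress shirt £88.91: clothing and footwear, under £250.00 → 0% → £0.00
T-shirt £15.27: clothing and footwear, under £250.00 → 0% → £0.00
Total tax = £3.27 + £12.28 + £3.10 + £0.86 + £1.97 + £0.15 + £8.84 = £30.47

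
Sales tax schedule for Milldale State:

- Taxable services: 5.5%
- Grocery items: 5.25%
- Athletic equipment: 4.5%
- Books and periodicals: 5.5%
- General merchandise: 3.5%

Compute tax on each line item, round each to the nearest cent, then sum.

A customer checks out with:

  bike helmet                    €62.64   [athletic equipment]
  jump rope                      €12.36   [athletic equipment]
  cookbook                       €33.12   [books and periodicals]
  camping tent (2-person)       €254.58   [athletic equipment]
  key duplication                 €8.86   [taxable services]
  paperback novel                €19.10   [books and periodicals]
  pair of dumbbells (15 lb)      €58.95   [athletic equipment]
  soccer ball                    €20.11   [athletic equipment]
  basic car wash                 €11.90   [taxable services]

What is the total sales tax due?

€22.40

Bike helmet €62.64: athletic equipment → 4.5% → €2.82
Jump rope €12.36: athletic equipment → 4.5% → €0.56
Cookbook €33.12: books and periodicals → 5.5% → €1.82
Camping tent (2-person) €254.58: athletic equipment → 4.5% → €11.46
Key duplication €8.86: taxable services → 5.5% → €0.49
Paperback novel €19.10: books and periodicals → 5.5% → €1.05
Pair of dumbbells (15 lb) €58.95: athletic equipment → 4.5% → €2.65
Soccer ball €20.11: athletic equipment → 4.5% → €0.90
Basic car wash €11.90: taxable services → 5.5% → €0.65
Total tax = €2.82 + €0.56 + €1.82 + €11.46 + €0.49 + €1.05 + €2.65 + €0.90 + €0.65 = €22.40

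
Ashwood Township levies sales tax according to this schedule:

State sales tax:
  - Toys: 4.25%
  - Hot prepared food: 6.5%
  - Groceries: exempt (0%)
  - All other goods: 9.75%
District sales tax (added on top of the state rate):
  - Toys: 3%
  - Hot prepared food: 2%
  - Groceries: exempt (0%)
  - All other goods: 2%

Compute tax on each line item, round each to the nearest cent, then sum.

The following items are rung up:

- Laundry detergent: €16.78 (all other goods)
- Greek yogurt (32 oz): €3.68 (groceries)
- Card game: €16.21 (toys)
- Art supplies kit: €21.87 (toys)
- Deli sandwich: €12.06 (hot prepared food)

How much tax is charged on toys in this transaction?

Card game €16.21: toys → 4.25% + 3% district = 7.25% → €1.18
Art supplies kit €21.87: toys → 4.25% + 3% district = 7.25% → €1.59
Tax on toys = €1.18 + €1.59 = €2.77

€2.77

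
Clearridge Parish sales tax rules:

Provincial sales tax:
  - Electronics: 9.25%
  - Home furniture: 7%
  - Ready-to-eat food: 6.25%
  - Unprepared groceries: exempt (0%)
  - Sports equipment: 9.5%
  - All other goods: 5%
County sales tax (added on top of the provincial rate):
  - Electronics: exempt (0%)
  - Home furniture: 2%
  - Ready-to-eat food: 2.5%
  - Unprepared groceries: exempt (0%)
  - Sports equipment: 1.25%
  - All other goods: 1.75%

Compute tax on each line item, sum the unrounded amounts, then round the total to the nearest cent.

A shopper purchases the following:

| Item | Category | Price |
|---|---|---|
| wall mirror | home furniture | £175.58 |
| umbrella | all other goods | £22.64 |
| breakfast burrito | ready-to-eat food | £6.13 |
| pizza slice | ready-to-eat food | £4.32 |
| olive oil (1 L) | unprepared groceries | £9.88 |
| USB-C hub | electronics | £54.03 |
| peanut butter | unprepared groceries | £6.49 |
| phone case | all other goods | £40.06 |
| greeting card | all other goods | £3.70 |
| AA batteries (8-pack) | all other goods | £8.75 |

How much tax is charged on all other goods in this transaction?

£5.07

Umbrella £22.64: all other goods → 5% + 1.75% county = 6.75% → £1.5282
Phone case £40.06: all other goods → 5% + 1.75% county = 6.75% → £2.70405
Greeting card £3.70: all other goods → 5% + 1.75% county = 6.75% → £0.24975
AA batteries (8-pack) £8.75: all other goods → 5% + 1.75% county = 6.75% → £0.590625
Tax on all other goods: unrounded sum = £5.072625 → £5.07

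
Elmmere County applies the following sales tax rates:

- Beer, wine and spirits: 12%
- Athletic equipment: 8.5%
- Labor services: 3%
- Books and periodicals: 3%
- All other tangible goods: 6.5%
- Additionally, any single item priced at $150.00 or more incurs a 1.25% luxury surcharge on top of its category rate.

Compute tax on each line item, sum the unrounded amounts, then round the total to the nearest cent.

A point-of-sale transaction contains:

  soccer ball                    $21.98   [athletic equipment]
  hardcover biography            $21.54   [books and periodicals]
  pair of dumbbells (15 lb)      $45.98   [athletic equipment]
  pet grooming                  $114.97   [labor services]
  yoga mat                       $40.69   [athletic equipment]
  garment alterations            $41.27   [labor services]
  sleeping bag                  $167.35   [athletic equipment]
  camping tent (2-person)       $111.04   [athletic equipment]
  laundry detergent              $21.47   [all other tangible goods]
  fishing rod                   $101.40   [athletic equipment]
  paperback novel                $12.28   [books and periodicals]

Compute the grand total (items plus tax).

Soccer ball $21.98: athletic equipment → 8.5% → $1.8683
Hardcover biography $21.54: books and periodicals → 3% → $0.6462
Pair of dumbbells (15 lb) $45.98: athletic equipment → 8.5% → $3.9083
Pet grooming $114.97: labor services → 3% → $3.4491
Yoga mat $40.69: athletic equipment → 8.5% → $3.45865
Garment alterations $41.27: labor services → 3% → $1.2381
Sleeping bag $167.35: athletic equipment → 8.5% + 1.25% surcharge = 9.75% → $16.316625
Camping tent (2-person) $111.04: athletic equipment → 8.5% → $9.4384
Laundry detergent $21.47: all other tangible goods → 6.5% → $1.39555
Fishing rod $101.40: athletic equipment → 8.5% → $8.619
Paperback novel $12.28: books and periodicals → 3% → $0.3684
Subtotal = $699.97; unrounded tax = $50.706625 → $50.71; total due = $750.68

$750.68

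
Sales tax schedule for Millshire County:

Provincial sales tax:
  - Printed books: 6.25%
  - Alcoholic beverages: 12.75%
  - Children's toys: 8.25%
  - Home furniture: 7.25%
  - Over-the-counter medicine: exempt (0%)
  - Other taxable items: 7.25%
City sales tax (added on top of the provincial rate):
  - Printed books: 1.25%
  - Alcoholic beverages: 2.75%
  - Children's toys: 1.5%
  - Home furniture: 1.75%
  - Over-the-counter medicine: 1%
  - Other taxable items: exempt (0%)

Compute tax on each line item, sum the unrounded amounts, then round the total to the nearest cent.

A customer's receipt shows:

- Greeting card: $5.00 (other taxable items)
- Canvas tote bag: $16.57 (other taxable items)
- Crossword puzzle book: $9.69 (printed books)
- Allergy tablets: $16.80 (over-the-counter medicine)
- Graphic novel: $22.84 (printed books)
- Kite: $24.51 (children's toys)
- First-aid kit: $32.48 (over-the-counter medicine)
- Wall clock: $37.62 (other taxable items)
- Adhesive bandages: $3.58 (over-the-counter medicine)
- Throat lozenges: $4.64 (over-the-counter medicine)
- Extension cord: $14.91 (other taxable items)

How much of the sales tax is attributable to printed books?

Crossword puzzle book $9.69: printed books → 6.25% + 1.25% city = 7.5% → $0.72675
Graphic novel $22.84: printed books → 6.25% + 1.25% city = 7.5% → $1.713
Tax on printed books: unrounded sum = $2.43975 → $2.44

$2.44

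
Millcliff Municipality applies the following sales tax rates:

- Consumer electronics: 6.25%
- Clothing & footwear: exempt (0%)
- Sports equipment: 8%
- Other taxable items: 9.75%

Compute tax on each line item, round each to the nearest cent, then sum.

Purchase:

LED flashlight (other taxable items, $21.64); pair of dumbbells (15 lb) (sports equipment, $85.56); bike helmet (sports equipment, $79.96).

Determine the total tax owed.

LED flashlight $21.64: other taxable items → 9.75% → $2.11
Pair of dumbbells (15 lb) $85.56: sports equipment → 8% → $6.84
Bike helmet $79.96: sports equipment → 8% → $6.40
Total tax = $2.11 + $6.84 + $6.40 = $15.35

$15.35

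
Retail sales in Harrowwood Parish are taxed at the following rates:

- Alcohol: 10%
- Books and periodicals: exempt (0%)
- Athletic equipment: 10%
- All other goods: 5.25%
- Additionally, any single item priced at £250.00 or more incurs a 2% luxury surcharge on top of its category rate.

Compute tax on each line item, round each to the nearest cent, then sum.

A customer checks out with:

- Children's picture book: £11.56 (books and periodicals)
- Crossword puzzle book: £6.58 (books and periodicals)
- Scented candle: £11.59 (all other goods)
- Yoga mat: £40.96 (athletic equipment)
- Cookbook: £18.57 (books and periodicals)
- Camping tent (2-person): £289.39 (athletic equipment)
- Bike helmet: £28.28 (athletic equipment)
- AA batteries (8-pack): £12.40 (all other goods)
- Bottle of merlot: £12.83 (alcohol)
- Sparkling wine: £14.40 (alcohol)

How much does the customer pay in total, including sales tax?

£492.20

Children's picture book £11.56: books and periodicals → 0% → £0.00
Crossword puzzle book £6.58: books and periodicals → 0% → £0.00
Scented candle £11.59: all other goods → 5.25% → £0.61
Yoga mat £40.96: athletic equipment → 10% → £4.10
Cookbook £18.57: books and periodicals → 0% → £0.00
Camping tent (2-person) £289.39: athletic equipment → 10% + 2% surcharge = 12% → £34.73
Bike helmet £28.28: athletic equipment → 10% → £2.83
AA batteries (8-pack) £12.40: all other goods → 5.25% → £0.65
Bottle of merlot £12.83: alcohol → 10% → £1.28
Sparkling wine £14.40: alcohol → 10% → £1.44
Subtotal = £446.56; tax = £45.64; total due = £492.20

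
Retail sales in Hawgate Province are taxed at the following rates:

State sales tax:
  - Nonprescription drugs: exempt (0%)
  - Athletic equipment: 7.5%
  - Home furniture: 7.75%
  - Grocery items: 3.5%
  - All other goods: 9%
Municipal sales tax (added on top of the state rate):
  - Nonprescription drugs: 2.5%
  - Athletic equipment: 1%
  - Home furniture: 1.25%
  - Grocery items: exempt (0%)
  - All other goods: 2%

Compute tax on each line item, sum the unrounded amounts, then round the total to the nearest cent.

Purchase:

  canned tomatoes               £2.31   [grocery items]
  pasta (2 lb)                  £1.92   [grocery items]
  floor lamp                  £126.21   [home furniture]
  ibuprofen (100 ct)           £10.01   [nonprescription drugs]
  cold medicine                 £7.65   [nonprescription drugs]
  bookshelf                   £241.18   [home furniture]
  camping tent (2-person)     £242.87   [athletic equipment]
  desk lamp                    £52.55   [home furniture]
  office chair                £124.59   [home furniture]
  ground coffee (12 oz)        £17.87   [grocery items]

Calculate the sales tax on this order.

Canned tomatoes £2.31: grocery items → 3.5% + 0% municipal = 3.5% → £0.08085
Pasta (2 lb) £1.92: grocery items → 3.5% + 0% municipal = 3.5% → £0.0672
Floor lamp £126.21: home furniture → 7.75% + 1.25% municipal = 9% → £11.3589
Ibuprofen (100 ct) £10.01: nonprescription drugs → 0% + 2.5% municipal = 2.5% → £0.25025
Cold medicine £7.65: nonprescription drugs → 0% + 2.5% municipal = 2.5% → £0.19125
Bookshelf £241.18: home furniture → 7.75% + 1.25% municipal = 9% → £21.7062
Camping tent (2-person) £242.87: athletic equipment → 7.5% + 1% municipal = 8.5% → £20.64395
Desk lamp £52.55: home furniture → 7.75% + 1.25% municipal = 9% → £4.7295
Office chair £124.59: home furniture → 7.75% + 1.25% municipal = 9% → £11.2131
Ground coffee (12 oz) £17.87: grocery items → 3.5% + 0% municipal = 3.5% → £0.62545
Unrounded tax sum = £70.86665 → £70.87

£70.87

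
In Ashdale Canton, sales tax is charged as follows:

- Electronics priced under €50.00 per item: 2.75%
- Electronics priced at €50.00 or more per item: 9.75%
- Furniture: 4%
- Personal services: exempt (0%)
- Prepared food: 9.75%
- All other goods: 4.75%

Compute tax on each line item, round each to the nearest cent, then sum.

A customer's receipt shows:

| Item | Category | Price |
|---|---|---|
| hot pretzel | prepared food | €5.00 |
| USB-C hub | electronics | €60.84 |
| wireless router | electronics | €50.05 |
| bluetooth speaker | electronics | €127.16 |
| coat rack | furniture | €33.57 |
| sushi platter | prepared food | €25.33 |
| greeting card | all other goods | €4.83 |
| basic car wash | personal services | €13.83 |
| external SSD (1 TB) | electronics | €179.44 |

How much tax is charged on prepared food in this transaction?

€2.96

Hot pretzel €5.00: prepared food → 9.75% → €0.49
Sushi platter €25.33: prepared food → 9.75% → €2.47
Tax on prepared food = €0.49 + €2.47 = €2.96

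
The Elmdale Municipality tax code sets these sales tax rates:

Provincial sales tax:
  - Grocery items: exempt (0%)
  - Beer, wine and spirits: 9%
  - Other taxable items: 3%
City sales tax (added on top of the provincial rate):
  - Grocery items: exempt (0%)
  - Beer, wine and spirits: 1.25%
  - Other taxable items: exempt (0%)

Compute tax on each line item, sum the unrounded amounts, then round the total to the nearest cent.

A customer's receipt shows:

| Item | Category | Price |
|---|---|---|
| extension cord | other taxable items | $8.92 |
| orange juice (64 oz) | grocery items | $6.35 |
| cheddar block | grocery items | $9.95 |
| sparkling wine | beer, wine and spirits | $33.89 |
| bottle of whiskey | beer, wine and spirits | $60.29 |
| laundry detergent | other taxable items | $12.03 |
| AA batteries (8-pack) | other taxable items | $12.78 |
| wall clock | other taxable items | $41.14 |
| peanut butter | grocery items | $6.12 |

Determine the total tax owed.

Extension cord $8.92: other taxable items → 3% + 0% city = 3% → $0.2676
Orange juice (64 oz) $6.35: grocery items → 0% + 0% city = 0% → $0.00
Cheddar block $9.95: grocery items → 0% + 0% city = 0% → $0.00
Sparkling wine $33.89: beer, wine and spirits → 9% + 1.25% city = 10.25% → $3.473725
Bottle of whiskey $60.29: beer, wine and spirits → 9% + 1.25% city = 10.25% → $6.179725
Laundry detergent $12.03: other taxable items → 3% + 0% city = 3% → $0.3609
AA batteries (8-pack) $12.78: other taxable items → 3% + 0% city = 3% → $0.3834
Wall clock $41.14: other taxable items → 3% + 0% city = 3% → $1.2342
Peanut butter $6.12: grocery items → 0% + 0% city = 0% → $0.00
Unrounded tax sum = $11.89955 → $11.90

$11.90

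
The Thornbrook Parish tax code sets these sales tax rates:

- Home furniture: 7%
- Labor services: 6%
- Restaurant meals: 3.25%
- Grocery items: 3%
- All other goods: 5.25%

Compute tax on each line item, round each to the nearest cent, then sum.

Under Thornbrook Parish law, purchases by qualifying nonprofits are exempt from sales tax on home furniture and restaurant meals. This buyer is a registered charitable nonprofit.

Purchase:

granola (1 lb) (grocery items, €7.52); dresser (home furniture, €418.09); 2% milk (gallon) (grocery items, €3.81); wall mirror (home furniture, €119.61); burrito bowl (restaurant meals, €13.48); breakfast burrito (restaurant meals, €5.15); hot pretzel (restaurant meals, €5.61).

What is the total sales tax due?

€0.34

Granola (1 lb) €7.52: grocery items → 3% → €0.23
Dresser €418.09: home furniture, buyer-exempt → 0% → €0.00
2% milk (gallon) €3.81: grocery items → 3% → €0.11
Wall mirror €119.61: home furniture, buyer-exempt → 0% → €0.00
Burrito bowl €13.48: restaurant meals, buyer-exempt → 0% → €0.00
Breakfast burrito €5.15: restaurant meals, buyer-exempt → 0% → €0.00
Hot pretzel €5.61: restaurant meals, buyer-exempt → 0% → €0.00
Total tax = €0.23 + €0.11 = €0.34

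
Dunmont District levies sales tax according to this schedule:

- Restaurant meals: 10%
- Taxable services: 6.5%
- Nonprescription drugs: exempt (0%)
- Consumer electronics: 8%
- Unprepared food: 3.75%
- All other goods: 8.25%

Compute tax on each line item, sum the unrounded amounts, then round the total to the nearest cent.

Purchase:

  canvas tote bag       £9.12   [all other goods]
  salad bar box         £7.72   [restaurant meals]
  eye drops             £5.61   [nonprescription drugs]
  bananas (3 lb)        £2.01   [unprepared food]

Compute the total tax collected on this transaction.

£1.60

Canvas tote bag £9.12: all other goods → 8.25% → £0.7524
Salad bar box £7.72: restaurant meals → 10% → £0.772
Eye drops £5.61: nonprescription drugs → 0% → £0.00
Bananas (3 lb) £2.01: unprepared food → 3.75% → £0.075375
Unrounded tax sum = £1.599775 → £1.60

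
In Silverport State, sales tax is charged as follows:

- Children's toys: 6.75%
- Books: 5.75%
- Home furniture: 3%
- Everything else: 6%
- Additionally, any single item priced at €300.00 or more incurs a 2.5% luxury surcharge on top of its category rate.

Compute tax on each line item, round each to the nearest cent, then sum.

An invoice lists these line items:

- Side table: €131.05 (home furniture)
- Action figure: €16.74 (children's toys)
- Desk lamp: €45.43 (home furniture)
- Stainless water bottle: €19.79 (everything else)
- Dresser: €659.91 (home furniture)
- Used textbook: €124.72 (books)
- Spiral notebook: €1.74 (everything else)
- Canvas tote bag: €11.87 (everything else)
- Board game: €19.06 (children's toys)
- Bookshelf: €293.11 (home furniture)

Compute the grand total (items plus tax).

Side table €131.05: home furniture → 3% → €3.93
Action figure €16.74: children's toys → 6.75% → €1.13
Desk lamp €45.43: home furniture → 3% → €1.36
Stainless water bottle €19.79: everything else → 6% → €1.19
Dresser €659.91: home furniture → 3% + 2.5% surcharge = 5.5% → €36.30
Used textbook €124.72: books → 5.75% → €7.17
Spiral notebook €1.74: everything else → 6% → €0.10
Canvas tote bag €11.87: everything else → 6% → €0.71
Board game €19.06: children's toys → 6.75% → €1.29
Bookshelf €293.11: home furniture → 3% → €8.79
Subtotal = €1323.42; tax = €61.97; total due = €1385.39

€1385.39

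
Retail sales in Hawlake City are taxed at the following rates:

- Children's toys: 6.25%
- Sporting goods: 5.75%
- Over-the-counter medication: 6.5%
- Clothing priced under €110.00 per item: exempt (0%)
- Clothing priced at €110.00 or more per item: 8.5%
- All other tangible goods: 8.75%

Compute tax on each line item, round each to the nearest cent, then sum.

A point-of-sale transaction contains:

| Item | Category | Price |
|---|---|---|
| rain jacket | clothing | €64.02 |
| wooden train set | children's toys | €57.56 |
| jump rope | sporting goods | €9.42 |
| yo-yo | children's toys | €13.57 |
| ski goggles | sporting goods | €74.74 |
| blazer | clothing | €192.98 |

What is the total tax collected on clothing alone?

€16.40

Rain jacket €64.02: clothing, under €110.00 → 0% → €0.00
Blazer €192.98: clothing, €110.00 or more → 8.5% → €16.40
Tax on clothing = €0.00 + €16.40 = €16.40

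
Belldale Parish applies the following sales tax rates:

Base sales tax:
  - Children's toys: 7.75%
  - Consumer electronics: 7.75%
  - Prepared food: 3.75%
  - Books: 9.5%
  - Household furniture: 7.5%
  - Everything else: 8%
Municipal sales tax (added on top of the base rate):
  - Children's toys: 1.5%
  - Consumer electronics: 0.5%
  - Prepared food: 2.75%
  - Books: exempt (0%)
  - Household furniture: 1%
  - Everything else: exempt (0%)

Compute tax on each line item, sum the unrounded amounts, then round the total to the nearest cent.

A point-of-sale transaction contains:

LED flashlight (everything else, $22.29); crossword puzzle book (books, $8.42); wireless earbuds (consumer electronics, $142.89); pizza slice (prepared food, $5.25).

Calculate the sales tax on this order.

$14.71

LED flashlight $22.29: everything else → 8% + 0% municipal = 8% → $1.7832
Crossword puzzle book $8.42: books → 9.5% + 0% municipal = 9.5% → $0.7999
Wireless earbuds $142.89: consumer electronics → 7.75% + 0.5% municipal = 8.25% → $11.788425
Pizza slice $5.25: prepared food → 3.75% + 2.75% municipal = 6.5% → $0.34125
Unrounded tax sum = $14.712775 → $14.71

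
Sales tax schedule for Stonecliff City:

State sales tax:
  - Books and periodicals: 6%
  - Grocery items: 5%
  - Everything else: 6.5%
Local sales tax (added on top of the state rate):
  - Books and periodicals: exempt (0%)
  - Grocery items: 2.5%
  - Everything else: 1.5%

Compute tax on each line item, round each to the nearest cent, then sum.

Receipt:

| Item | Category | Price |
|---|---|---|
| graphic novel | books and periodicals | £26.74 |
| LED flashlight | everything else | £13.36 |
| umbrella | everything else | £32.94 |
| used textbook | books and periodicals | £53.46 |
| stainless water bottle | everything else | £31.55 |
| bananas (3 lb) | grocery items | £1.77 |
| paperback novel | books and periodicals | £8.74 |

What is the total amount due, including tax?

Graphic novel £26.74: books and periodicals → 6% + 0% local = 6% → £1.60
LED flashlight £13.36: everything else → 6.5% + 1.5% local = 8% → £1.07
Umbrella £32.94: everything else → 6.5% + 1.5% local = 8% → £2.64
Used textbook £53.46: books and periodicals → 6% + 0% local = 6% → £3.21
Stainless water bottle £31.55: everything else → 6.5% + 1.5% local = 8% → £2.52
Bananas (3 lb) £1.77: grocery items → 5% + 2.5% local = 7.5% → £0.13
Paperback novel £8.74: books and periodicals → 6% + 0% local = 6% → £0.52
Subtotal = £168.56; tax = £11.69; total due = £180.25

£180.25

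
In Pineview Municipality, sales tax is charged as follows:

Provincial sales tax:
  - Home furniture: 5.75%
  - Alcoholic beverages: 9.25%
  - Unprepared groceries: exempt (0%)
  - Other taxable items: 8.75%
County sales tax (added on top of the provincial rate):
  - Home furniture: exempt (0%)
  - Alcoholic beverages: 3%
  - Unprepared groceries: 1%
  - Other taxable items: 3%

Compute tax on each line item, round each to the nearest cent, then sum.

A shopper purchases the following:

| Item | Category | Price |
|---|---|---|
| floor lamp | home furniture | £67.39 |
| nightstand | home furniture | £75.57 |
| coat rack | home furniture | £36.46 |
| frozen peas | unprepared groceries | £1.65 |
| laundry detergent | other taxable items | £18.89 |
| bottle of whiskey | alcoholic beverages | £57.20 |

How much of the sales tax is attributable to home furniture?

£10.32

Floor lamp £67.39: home furniture → 5.75% + 0% county = 5.75% → £3.87
Nightstand £75.57: home furniture → 5.75% + 0% county = 5.75% → £4.35
Coat rack £36.46: home furniture → 5.75% + 0% county = 5.75% → £2.10
Tax on home furniture = £3.87 + £4.35 + £2.10 = £10.32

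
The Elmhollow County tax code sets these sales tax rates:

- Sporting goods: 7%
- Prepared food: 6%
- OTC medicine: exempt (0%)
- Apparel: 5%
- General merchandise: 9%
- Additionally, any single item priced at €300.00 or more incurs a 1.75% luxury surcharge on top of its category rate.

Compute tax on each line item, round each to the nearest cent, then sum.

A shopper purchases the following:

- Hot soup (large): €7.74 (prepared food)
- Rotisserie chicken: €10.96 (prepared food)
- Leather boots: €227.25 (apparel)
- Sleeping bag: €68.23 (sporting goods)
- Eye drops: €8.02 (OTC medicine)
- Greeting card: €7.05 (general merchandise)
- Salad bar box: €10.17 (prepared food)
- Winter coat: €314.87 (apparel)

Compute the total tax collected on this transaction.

€39.75

Hot soup (large) €7.74: prepared food → 6% → €0.46
Rotisserie chicken €10.96: prepared food → 6% → €0.66
Leather boots €227.25: apparel → 5% → €11.36
Sleeping bag €68.23: sporting goods → 7% → €4.78
Eye drops €8.02: OTC medicine → 0% → €0.00
Greeting card €7.05: general merchandise → 9% → €0.63
Salad bar box €10.17: prepared food → 6% → €0.61
Winter coat €314.87: apparel → 5% + 1.75% surcharge = 6.75% → €21.25
Total tax = €0.46 + €0.66 + €11.36 + €4.78 + €0.63 + €0.61 + €21.25 = €39.75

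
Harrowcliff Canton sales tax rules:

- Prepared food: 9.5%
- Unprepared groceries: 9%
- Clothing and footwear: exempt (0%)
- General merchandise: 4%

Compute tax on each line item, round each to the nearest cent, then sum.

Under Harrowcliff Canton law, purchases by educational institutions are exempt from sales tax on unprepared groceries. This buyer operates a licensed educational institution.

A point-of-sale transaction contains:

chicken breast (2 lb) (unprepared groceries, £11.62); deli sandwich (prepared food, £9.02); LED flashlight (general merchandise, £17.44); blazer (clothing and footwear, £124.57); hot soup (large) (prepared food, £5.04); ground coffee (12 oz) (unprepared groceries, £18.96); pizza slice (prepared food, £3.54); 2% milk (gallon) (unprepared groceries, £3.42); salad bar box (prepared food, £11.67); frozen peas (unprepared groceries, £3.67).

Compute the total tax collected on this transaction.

Chicken breast (2 lb) £11.62: unprepared groceries, buyer-exempt → 0% → £0.00
Deli sandwich £9.02: prepared food → 9.5% → £0.86
LED flashlight £17.44: general merchandise → 4% → £0.70
Blazer £124.57: clothing and footwear → 0% → £0.00
Hot soup (large) £5.04: prepared food → 9.5% → £0.48
Ground coffee (12 oz) £18.96: unprepared groceries, buyer-exempt → 0% → £0.00
Pizza slice £3.54: prepared food → 9.5% → £0.34
2% milk (gallon) £3.42: unprepared groceries, buyer-exempt → 0% → £0.00
Salad bar box £11.67: prepared food → 9.5% → £1.11
Frozen peas £3.67: unprepared groceries, buyer-exempt → 0% → £0.00
Total tax = £0.86 + £0.70 + £0.48 + £0.34 + £1.11 = £3.49

£3.49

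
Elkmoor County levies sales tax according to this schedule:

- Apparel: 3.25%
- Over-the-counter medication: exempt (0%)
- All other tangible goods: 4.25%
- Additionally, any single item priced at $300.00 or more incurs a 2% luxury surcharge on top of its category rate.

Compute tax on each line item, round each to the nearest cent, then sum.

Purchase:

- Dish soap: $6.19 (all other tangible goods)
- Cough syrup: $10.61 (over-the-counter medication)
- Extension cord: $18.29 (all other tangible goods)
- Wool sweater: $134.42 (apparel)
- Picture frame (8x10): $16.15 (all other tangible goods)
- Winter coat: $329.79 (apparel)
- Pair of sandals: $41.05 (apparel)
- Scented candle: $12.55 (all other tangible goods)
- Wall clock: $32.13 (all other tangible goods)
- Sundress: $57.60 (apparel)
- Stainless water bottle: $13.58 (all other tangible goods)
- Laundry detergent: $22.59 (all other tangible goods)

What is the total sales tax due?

Dish soap $6.19: all other tangible goods → 4.25% → $0.26
Cough syrup $10.61: over-the-counter medication → 0% → $0.00
Extension cord $18.29: all other tangible goods → 4.25% → $0.78
Wool sweater $134.42: apparel → 3.25% → $4.37
Picture frame (8x10) $16.15: all other tangible goods → 4.25% → $0.69
Winter coat $329.79: apparel → 3.25% + 2% surcharge = 5.25% → $17.31
Pair of sandals $41.05: apparel → 3.25% → $1.33
Scented candle $12.55: all other tangible goods → 4.25% → $0.53
Wall clock $32.13: all other tangible goods → 4.25% → $1.37
Sundress $57.60: apparel → 3.25% → $1.87
Stainless water bottle $13.58: all other tangible goods → 4.25% → $0.58
Laundry detergent $22.59: all other tangible goods → 4.25% → $0.96
Total tax = $0.26 + $0.78 + $4.37 + $0.69 + $17.31 + $1.33 + $0.53 + $1.37 + $1.87 + $0.58 + $0.96 = $30.05

$30.05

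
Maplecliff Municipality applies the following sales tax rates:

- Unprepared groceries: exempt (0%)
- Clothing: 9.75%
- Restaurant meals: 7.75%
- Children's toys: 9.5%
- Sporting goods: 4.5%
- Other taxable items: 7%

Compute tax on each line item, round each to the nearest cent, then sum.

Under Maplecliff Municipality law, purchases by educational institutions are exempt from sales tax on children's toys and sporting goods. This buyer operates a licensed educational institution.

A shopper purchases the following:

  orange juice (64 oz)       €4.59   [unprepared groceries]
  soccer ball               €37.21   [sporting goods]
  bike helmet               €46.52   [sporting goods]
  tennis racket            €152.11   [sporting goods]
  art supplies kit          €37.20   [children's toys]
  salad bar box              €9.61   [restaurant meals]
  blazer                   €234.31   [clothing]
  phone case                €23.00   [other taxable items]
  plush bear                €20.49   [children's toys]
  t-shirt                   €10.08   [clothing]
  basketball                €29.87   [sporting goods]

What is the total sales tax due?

€26.18

Orange juice (64 oz) €4.59: unprepared groceries → 0% → €0.00
Soccer ball €37.21: sporting goods, buyer-exempt → 0% → €0.00
Bike helmet €46.52: sporting goods, buyer-exempt → 0% → €0.00
Tennis racket €152.11: sporting goods, buyer-exempt → 0% → €0.00
Art supplies kit €37.20: children's toys, buyer-exempt → 0% → €0.00
Salad bar box €9.61: restaurant meals → 7.75% → €0.74
Blazer €234.31: clothing → 9.75% → €22.85
Phone case €23.00: other taxable items → 7% → €1.61
Plush bear €20.49: children's toys, buyer-exempt → 0% → €0.00
T-shirt €10.08: clothing → 9.75% → €0.98
Basketball €29.87: sporting goods, buyer-exempt → 0% → €0.00
Total tax = €0.74 + €22.85 + €1.61 + €0.98 = €26.18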